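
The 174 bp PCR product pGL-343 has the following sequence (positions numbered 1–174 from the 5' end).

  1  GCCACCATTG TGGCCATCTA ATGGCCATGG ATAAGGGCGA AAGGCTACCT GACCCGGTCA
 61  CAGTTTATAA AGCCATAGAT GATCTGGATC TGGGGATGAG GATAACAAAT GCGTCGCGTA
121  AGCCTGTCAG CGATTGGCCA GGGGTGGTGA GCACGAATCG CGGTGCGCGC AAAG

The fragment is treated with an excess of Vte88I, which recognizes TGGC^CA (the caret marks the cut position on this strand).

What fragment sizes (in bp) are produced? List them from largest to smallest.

Vte88I sites (TGGCCA) start at positions 11, 22, 135.
Vte88I cuts after base 4 of each site, so after positions 14, 25, 138.
Linear molecule, 3 cuts → 4 fragments:
  1–14 → 14 bp
  15–25 → 11 bp
  26–138 → 113 bp
  139–174 → 36 bp
Sorted largest to smallest: 113, 36, 14, 11 bp.

113, 36, 14, 11 bp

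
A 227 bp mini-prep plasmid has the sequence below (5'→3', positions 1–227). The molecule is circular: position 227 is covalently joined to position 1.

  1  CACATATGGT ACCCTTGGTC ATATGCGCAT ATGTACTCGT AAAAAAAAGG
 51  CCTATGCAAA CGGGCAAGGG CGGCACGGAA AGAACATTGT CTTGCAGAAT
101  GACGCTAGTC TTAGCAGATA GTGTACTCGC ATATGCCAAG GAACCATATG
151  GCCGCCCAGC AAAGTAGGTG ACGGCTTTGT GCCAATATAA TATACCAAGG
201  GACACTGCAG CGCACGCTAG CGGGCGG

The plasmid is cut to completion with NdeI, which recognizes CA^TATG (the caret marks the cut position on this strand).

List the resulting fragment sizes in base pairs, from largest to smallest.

102, 85, 17, 15, 8 bp

NdeI sites (CATATG) start at positions 3, 20, 28, 130, 145.
NdeI cuts after base 2 of each site, so after positions 4, 21, 29, 131, 146.
Circular molecule, 5 cuts → 5 fragments:
  5–21 → 17 bp
  22–29 → 8 bp
  30–131 → 102 bp
  132–146 → 15 bp
  147–227 then 1–4 → 81 + 4 = 85 bp
Sorted largest to smallest: 102, 85, 17, 15, 8 bp.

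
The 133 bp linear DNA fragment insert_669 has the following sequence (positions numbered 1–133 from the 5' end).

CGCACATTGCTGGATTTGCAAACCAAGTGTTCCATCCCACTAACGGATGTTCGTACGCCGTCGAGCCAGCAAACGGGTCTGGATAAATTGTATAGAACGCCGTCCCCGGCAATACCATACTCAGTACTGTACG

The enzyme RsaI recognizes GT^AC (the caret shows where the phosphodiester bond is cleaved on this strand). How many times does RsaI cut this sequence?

GTAC occurs starting at positions 53, 124, 129.
RsaI cuts at 3 sites.

3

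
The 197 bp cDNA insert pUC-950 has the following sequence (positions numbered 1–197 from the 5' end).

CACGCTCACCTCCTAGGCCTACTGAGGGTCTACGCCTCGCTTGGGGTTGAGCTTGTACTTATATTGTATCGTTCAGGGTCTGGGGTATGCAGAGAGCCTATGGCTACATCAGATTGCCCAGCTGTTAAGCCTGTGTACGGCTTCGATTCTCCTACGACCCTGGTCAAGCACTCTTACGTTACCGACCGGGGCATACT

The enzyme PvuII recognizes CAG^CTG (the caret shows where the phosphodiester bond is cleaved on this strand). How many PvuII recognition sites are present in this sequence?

1

CAGCTG occurs starting at position 119.
PvuII cuts at 1 site.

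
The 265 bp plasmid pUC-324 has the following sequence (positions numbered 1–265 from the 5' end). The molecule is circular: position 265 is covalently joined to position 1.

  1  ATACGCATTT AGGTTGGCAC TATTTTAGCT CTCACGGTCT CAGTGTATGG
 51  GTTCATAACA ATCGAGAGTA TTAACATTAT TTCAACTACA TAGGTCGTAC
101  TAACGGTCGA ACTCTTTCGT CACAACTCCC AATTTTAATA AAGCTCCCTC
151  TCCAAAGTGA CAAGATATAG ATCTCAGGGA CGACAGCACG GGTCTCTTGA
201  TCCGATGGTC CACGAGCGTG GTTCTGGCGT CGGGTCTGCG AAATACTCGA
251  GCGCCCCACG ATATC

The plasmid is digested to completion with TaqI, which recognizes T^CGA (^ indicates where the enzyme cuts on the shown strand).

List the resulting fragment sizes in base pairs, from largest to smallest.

TaqI sites (TCGA) start at positions 62, 107, 247.
TaqI cuts after the first base of each site, so after positions 62, 107, 247.
Circular molecule, 3 cuts → 3 fragments:
  63–107 → 45 bp
  108–247 → 140 bp
  248–265 then 1–62 → 18 + 62 = 80 bp
Sorted largest to smallest: 140, 80, 45 bp.

140, 80, 45 bp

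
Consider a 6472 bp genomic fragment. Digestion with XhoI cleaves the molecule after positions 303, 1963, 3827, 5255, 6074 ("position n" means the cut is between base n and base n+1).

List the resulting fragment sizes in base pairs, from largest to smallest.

Linear molecule, 5 cuts → 6 fragments:
  303 − 0 = 303 bp
  1963 − 303 = 1660 bp
  3827 − 1963 = 1864 bp
  5255 − 3827 = 1428 bp
  6074 − 5255 = 819 bp
  6472 − 6074 = 398 bp
Sorted largest to smallest: 1864, 1660, 1428, 819, 398, 303 bp.

1864, 1660, 1428, 819, 398, 303 bp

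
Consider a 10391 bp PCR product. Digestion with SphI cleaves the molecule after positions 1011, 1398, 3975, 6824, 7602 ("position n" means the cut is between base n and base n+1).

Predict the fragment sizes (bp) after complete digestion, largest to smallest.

Linear molecule, 5 cuts → 6 fragments:
  1011 − 0 = 1011 bp
  1398 − 1011 = 387 bp
  3975 − 1398 = 2577 bp
  6824 − 3975 = 2849 bp
  7602 − 6824 = 778 bp
  10391 − 7602 = 2789 bp
Sorted largest to smallest: 2849, 2789, 2577, 1011, 778, 387 bp.

2849, 2789, 2577, 1011, 778, 387 bp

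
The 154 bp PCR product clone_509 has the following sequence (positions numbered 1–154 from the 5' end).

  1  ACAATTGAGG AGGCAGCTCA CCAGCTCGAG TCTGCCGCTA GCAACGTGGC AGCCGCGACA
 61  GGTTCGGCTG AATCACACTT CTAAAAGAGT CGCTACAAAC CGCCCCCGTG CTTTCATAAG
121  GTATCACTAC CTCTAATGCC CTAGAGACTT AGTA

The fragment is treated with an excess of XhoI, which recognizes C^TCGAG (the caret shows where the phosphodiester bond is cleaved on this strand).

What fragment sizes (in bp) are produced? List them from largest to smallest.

The XhoI site (CTCGAG) starts at position 25.
XhoI cuts after the first base of each site, so after position 25.
Linear molecule, 1 cut → 2 fragments:
  1–25 → 25 bp
  26–154 → 129 bp
Sorted largest to smallest: 129, 25 bp.

129, 25 bp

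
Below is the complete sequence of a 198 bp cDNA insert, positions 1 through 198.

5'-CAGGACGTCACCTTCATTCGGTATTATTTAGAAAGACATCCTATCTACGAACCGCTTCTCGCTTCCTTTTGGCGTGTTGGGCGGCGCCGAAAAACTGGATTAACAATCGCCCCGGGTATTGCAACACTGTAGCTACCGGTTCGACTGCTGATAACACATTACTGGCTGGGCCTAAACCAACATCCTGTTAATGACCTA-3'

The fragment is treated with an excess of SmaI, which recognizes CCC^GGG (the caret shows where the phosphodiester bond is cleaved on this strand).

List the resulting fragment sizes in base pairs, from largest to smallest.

The SmaI site (CCCGGG) starts at position 111.
SmaI cuts after base 3 of each site, so after position 113.
Linear molecule, 1 cut → 2 fragments:
  1–113 → 113 bp
  114–198 → 85 bp
Sorted largest to smallest: 113, 85 bp.

113, 85 bp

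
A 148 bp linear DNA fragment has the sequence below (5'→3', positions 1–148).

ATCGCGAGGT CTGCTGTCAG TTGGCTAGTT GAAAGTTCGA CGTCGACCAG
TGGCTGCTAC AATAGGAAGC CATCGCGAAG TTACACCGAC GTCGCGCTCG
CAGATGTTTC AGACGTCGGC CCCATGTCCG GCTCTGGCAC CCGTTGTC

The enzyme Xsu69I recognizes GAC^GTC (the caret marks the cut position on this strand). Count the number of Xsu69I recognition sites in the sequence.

GACGTC occurs starting at positions 39, 88, 112.
Xsu69I cuts at 3 sites.

3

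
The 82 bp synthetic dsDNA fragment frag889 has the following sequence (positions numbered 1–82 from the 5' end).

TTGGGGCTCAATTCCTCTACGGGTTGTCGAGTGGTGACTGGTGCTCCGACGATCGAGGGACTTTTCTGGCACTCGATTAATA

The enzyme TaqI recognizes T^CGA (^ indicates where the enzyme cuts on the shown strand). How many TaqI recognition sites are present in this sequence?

TCGA occurs starting at positions 27, 53, 73.
TaqI cuts at 3 sites.

3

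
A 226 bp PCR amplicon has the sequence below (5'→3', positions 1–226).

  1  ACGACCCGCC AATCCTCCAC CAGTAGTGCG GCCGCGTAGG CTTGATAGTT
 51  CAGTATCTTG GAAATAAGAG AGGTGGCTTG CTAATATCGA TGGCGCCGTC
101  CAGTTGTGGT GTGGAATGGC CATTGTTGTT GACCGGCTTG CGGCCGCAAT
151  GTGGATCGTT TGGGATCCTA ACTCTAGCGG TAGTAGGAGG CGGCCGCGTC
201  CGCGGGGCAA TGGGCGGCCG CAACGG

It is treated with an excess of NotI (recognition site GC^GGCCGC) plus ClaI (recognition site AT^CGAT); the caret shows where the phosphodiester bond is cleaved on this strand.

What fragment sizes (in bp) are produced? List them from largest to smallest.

NotI sites (GCGGCCGC) start at positions 28, 140, 190, 214.
NotI cuts after base 2 of each site, so after positions 29, 141, 191, 215.
The ClaI site (ATCGAT) starts at position 86.
ClaI cuts after base 2 of each site, so after position 87.
Combined cut positions: 29, 87, 141, 191, 215.
Linear molecule, 5 cuts → 6 fragments:
  1–29 → 29 bp
  30–87 → 58 bp
  88–141 → 54 bp
  142–191 → 50 bp
  192–215 → 24 bp
  216–226 → 11 bp
Sorted largest to smallest: 58, 54, 50, 29, 24, 11 bp.

58, 54, 50, 29, 24, 11 bp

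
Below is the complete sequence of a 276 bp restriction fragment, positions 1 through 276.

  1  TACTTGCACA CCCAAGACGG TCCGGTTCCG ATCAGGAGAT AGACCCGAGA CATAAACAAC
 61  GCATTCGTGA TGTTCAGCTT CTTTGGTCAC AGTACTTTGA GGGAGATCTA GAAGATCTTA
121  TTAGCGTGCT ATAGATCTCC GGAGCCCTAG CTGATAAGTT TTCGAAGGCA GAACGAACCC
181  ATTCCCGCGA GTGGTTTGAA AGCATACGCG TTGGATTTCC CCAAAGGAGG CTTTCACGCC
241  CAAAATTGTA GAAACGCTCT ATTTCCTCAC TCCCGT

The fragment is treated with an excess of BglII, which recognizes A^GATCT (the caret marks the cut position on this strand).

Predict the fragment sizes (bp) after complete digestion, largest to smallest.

BglII sites (AGATCT) start at positions 104, 113, 133.
BglII cuts after the first base of each site, so after positions 104, 113, 133.
Linear molecule, 3 cuts → 4 fragments:
  1–104 → 104 bp
  105–113 → 9 bp
  114–133 → 20 bp
  134–276 → 143 bp
Sorted largest to smallest: 143, 104, 20, 9 bp.

143, 104, 20, 9 bp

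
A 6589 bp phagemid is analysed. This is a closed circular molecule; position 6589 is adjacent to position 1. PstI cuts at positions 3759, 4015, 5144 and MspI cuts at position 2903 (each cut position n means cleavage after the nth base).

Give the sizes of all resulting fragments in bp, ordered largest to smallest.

4348, 1129, 856, 256 bp

Combined cut positions (sorted): 2903, 3759, 4015, 5144.
Circular molecule, 4 cuts → 4 fragments:
  3759 − 2903 = 856 bp
  4015 − 3759 = 256 bp
  5144 − 4015 = 1129 bp
  wrap: 6589 − 5144 + 2903 = 4348 bp
Sorted largest to smallest: 4348, 1129, 856, 256 bp.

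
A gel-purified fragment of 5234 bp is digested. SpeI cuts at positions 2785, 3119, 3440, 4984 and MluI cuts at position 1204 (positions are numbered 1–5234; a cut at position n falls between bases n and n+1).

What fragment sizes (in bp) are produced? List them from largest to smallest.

Combined cut positions (sorted): 1204, 2785, 3119, 3440, 4984.
Linear molecule, 5 cuts → 6 fragments:
  1204 − 0 = 1204 bp
  2785 − 1204 = 1581 bp
  3119 − 2785 = 334 bp
  3440 − 3119 = 321 bp
  4984 − 3440 = 1544 bp
  5234 − 4984 = 250 bp
Sorted largest to smallest: 1581, 1544, 1204, 334, 321, 250 bp.

1581, 1544, 1204, 334, 321, 250 bp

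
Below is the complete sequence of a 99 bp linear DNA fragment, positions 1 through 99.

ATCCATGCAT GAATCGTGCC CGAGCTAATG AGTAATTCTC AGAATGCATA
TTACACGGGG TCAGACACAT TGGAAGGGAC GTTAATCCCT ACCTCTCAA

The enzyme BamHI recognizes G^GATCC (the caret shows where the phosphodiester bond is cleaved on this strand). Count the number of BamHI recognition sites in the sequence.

No occurrence of GGATCC is present in the sequence.
BamHI does not cut: 0 sites.

0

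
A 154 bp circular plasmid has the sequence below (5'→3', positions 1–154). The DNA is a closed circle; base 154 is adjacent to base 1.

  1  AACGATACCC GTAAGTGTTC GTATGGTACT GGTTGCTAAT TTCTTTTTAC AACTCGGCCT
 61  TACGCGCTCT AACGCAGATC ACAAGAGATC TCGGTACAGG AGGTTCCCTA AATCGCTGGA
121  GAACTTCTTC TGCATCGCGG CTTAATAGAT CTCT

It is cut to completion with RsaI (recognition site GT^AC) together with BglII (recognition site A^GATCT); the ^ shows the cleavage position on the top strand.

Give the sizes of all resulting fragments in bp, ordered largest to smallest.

59, 52, 34, 9 bp

RsaI sites (GTAC) start at positions 26, 94.
RsaI cuts after base 2 of each site, so after positions 27, 95.
BglII sites (AGATCT) start at positions 86, 147.
BglII cuts after the first base of each site, so after positions 86, 147.
Combined cut positions: 27, 86, 95, 147.
Circular molecule, 4 cuts → 4 fragments:
  28–86 → 59 bp
  87–95 → 9 bp
  96–147 → 52 bp
  148–154 then 1–27 → 7 + 27 = 34 bp
Sorted largest to smallest: 59, 52, 34, 9 bp.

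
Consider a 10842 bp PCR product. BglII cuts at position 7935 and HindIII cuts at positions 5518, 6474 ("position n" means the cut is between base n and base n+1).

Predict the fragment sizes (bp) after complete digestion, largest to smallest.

Combined cut positions (sorted): 5518, 6474, 7935.
Linear molecule, 3 cuts → 4 fragments:
  5518 − 0 = 5518 bp
  6474 − 5518 = 956 bp
  7935 − 6474 = 1461 bp
  10842 − 7935 = 2907 bp
Sorted largest to smallest: 5518, 2907, 1461, 956 bp.

5518, 2907, 1461, 956 bp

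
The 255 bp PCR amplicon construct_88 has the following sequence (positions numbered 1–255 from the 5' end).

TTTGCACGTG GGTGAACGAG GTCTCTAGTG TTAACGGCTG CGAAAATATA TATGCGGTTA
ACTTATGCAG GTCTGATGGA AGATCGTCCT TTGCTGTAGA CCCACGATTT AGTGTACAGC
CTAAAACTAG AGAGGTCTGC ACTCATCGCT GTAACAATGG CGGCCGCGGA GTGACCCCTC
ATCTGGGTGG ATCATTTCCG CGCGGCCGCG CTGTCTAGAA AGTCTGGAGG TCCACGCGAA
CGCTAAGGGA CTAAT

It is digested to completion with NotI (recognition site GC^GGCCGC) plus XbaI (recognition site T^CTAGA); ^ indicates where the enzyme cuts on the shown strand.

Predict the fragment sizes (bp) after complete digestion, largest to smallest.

NotI sites (GCGGCCGC) start at positions 160, 202.
NotI cuts after base 2 of each site, so after positions 161, 203.
The XbaI site (TCTAGA) starts at position 214.
XbaI cuts after the first base of each site, so after position 214.
Combined cut positions: 161, 203, 214.
Linear molecule, 3 cuts → 4 fragments:
  1–161 → 161 bp
  162–203 → 42 bp
  204–214 → 11 bp
  215–255 → 41 bp
Sorted largest to smallest: 161, 42, 41, 11 bp.

161, 42, 41, 11 bp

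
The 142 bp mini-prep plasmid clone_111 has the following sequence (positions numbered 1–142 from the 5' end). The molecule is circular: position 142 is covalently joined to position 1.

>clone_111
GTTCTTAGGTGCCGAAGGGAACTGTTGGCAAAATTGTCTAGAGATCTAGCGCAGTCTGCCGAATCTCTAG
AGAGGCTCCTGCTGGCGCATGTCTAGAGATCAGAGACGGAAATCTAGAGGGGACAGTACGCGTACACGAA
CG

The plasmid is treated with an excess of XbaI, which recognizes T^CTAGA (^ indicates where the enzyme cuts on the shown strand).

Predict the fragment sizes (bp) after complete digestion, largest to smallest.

XbaI sites (TCTAGA) start at positions 37, 66, 92, 113.
XbaI cuts after the first base of each site, so after positions 37, 66, 92, 113.
Circular molecule, 4 cuts → 4 fragments:
  38–66 → 29 bp
  67–92 → 26 bp
  93–113 → 21 bp
  114–142 then 1–37 → 29 + 37 = 66 bp
Sorted largest to smallest: 66, 29, 26, 21 bp.

66, 29, 26, 21 bp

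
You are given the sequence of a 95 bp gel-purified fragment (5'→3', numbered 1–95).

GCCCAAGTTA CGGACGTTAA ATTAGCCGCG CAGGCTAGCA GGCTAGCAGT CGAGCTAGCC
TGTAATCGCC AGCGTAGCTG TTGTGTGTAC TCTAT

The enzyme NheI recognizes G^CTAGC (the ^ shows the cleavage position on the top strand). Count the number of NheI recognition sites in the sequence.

GCTAGC occurs starting at positions 34, 42, 54.
NheI cuts at 3 sites.

3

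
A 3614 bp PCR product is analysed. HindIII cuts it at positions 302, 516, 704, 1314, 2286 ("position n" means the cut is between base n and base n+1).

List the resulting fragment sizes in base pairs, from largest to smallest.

1328, 972, 610, 302, 214, 188 bp

Linear molecule, 5 cuts → 6 fragments:
  302 − 0 = 302 bp
  516 − 302 = 214 bp
  704 − 516 = 188 bp
  1314 − 704 = 610 bp
  2286 − 1314 = 972 bp
  3614 − 2286 = 1328 bp
Sorted largest to smallest: 1328, 972, 610, 302, 214, 188 bp.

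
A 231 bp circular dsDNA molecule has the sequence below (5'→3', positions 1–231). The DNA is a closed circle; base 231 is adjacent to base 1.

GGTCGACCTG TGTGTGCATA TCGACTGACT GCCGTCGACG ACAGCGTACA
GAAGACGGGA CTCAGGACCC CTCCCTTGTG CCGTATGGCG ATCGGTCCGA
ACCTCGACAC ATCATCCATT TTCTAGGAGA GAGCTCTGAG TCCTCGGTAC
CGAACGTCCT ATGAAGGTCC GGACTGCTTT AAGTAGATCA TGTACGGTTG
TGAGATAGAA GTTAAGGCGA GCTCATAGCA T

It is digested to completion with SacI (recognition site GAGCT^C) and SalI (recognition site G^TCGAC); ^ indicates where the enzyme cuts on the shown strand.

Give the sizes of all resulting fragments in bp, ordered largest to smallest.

SacI sites (GAGCTC) start at positions 131, 219.
SacI cuts after base 5 of each site (before the last base), so after positions 135, 223.
SalI sites (GTCGAC) start at positions 2, 34.
SalI cuts after the first base of each site, so after positions 2, 34.
Combined cut positions: 2, 34, 135, 223.
Circular molecule, 4 cuts → 4 fragments:
  3–34 → 32 bp
  35–135 → 101 bp
  136–223 → 88 bp
  224–231 then 1–2 → 8 + 2 = 10 bp
Sorted largest to smallest: 101, 88, 32, 10 bp.

101, 88, 32, 10 bp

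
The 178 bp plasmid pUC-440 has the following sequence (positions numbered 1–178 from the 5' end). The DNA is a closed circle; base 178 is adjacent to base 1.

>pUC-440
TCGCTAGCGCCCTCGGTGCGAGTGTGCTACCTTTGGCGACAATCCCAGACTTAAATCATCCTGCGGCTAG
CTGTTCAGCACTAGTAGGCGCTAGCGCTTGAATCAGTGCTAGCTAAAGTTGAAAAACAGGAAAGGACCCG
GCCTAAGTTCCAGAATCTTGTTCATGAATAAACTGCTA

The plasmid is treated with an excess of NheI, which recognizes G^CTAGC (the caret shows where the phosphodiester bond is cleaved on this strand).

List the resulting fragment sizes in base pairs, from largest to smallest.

73, 63, 24, 18 bp

NheI sites (GCTAGC) start at positions 3, 66, 90, 108.
NheI cuts after the first base of each site, so after positions 3, 66, 90, 108.
Circular molecule, 4 cuts → 4 fragments:
  4–66 → 63 bp
  67–90 → 24 bp
  91–108 → 18 bp
  109–178 then 1–3 → 70 + 3 = 73 bp
Sorted largest to smallest: 73, 63, 24, 18 bp.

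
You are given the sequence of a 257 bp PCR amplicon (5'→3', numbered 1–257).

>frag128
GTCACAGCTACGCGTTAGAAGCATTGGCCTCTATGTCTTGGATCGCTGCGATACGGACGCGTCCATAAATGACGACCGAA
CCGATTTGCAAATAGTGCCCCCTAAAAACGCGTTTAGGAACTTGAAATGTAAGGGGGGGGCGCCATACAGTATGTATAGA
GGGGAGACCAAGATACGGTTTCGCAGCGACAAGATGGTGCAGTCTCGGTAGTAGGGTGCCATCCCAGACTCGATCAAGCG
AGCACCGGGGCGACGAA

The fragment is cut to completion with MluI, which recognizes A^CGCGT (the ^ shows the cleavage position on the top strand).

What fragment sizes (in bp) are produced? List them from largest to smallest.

149, 51, 47, 10 bp

MluI sites (ACGCGT) start at positions 10, 57, 108.
MluI cuts after the first base of each site, so after positions 10, 57, 108.
Linear molecule, 3 cuts → 4 fragments:
  1–10 → 10 bp
  11–57 → 47 bp
  58–108 → 51 bp
  109–257 → 149 bp
Sorted largest to smallest: 149, 51, 47, 10 bp.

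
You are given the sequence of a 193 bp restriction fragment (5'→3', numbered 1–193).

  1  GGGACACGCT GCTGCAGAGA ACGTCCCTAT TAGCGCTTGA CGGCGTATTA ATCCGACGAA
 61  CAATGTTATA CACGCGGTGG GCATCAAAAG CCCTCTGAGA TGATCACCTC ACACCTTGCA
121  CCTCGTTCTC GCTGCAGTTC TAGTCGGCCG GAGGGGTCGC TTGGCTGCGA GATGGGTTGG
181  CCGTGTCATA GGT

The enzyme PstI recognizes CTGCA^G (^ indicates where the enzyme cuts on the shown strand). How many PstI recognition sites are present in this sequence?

2

CTGCAG occurs starting at positions 12, 132.
PstI cuts at 2 sites.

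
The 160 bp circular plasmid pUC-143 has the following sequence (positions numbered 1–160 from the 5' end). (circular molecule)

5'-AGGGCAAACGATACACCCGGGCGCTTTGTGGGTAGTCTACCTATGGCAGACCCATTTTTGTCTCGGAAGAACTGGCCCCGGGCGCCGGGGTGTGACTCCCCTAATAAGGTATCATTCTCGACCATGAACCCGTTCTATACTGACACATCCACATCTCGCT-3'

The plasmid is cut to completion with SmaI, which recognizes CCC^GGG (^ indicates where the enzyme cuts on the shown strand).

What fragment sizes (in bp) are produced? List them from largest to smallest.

SmaI sites (CCCGGG) start at positions 16, 77.
SmaI cuts after base 3 of each site, so after positions 18, 79.
Circular molecule, 2 cuts → 2 fragments:
  19–79 → 61 bp
  80–160 then 1–18 → 81 + 18 = 99 bp
Sorted largest to smallest: 99, 61 bp.

99, 61 bp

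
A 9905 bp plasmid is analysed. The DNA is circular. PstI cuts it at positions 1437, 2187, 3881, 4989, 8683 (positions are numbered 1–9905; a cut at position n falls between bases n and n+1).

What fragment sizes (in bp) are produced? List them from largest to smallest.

3694, 2659, 1694, 1108, 750 bp

Circular molecule, 5 cuts → 5 fragments:
  2187 − 1437 = 750 bp
  3881 − 2187 = 1694 bp
  4989 − 3881 = 1108 bp
  8683 − 4989 = 3694 bp
  wrap: 9905 − 8683 + 1437 = 2659 bp
Sorted largest to smallest: 3694, 2659, 1694, 1108, 750 bp.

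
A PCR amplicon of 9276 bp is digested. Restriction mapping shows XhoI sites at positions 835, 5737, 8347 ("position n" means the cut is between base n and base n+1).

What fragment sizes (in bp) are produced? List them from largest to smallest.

Linear molecule, 3 cuts → 4 fragments:
  835 − 0 = 835 bp
  5737 − 835 = 4902 bp
  8347 − 5737 = 2610 bp
  9276 − 8347 = 929 bp
Sorted largest to smallest: 4902, 2610, 929, 835 bp.

4902, 2610, 929, 835 bp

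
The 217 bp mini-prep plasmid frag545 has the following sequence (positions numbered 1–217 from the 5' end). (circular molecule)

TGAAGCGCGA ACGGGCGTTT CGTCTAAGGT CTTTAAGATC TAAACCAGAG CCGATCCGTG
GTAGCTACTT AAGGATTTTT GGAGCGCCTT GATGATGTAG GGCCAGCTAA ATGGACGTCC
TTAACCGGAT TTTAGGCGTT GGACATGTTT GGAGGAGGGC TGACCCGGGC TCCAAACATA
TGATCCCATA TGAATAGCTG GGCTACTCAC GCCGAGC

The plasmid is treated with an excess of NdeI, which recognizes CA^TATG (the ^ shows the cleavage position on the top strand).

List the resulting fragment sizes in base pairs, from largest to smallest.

NdeI sites (CATATG) start at positions 177, 187.
NdeI cuts after base 2 of each site, so after positions 178, 188.
Circular molecule, 2 cuts → 2 fragments:
  179–188 → 10 bp
  189–217 then 1–178 → 29 + 178 = 207 bp
Sorted largest to smallest: 207, 10 bp.

207, 10 bp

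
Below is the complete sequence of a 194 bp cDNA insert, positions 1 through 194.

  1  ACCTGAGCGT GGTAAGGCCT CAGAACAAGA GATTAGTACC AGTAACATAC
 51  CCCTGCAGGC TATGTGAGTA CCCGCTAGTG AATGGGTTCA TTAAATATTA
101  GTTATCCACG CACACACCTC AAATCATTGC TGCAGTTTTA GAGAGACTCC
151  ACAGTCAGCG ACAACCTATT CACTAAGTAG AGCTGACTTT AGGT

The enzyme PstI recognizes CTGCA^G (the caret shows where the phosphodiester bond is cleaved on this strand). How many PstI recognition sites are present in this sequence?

CTGCAG occurs starting at positions 53, 130.
PstI cuts at 2 sites.

2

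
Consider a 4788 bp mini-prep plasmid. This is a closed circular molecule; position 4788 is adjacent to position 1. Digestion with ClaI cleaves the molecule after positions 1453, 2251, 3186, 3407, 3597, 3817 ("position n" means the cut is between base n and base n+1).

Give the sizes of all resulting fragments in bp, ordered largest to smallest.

2424, 935, 798, 221, 220, 190 bp

Circular molecule, 6 cuts → 6 fragments:
  2251 − 1453 = 798 bp
  3186 − 2251 = 935 bp
  3407 − 3186 = 221 bp
  3597 − 3407 = 190 bp
  3817 − 3597 = 220 bp
  wrap: 4788 − 3817 + 1453 = 2424 bp
Sorted largest to smallest: 2424, 935, 798, 221, 220, 190 bp.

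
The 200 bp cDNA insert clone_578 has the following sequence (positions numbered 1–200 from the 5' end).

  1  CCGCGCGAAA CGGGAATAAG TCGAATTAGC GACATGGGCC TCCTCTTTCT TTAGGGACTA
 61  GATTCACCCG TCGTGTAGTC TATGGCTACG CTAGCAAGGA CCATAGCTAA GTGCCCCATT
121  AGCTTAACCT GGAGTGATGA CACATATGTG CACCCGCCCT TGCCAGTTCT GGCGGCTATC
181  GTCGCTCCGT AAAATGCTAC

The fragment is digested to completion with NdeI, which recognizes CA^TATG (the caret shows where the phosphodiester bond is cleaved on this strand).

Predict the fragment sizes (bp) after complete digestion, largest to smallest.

144, 56 bp

The NdeI site (CATATG) starts at position 143.
NdeI cuts after base 2 of each site, so after position 144.
Linear molecule, 1 cut → 2 fragments:
  1–144 → 144 bp
  145–200 → 56 bp
Sorted largest to smallest: 144, 56 bp.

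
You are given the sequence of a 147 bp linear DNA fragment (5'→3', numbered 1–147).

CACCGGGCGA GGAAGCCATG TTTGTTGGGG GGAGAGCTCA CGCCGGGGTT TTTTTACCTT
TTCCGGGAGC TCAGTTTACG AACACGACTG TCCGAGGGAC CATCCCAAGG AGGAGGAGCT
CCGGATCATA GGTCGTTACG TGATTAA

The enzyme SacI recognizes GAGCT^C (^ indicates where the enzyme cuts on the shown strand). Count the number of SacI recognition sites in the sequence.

GAGCTC occurs starting at positions 34, 67, 116.
SacI cuts at 3 sites.

3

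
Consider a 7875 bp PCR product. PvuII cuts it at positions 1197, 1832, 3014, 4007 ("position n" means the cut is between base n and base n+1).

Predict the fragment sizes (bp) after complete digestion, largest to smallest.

Linear molecule, 4 cuts → 5 fragments:
  1197 − 0 = 1197 bp
  1832 − 1197 = 635 bp
  3014 − 1832 = 1182 bp
  4007 − 3014 = 993 bp
  7875 − 4007 = 3868 bp
Sorted largest to smallest: 3868, 1197, 1182, 993, 635 bp.

3868, 1197, 1182, 993, 635 bp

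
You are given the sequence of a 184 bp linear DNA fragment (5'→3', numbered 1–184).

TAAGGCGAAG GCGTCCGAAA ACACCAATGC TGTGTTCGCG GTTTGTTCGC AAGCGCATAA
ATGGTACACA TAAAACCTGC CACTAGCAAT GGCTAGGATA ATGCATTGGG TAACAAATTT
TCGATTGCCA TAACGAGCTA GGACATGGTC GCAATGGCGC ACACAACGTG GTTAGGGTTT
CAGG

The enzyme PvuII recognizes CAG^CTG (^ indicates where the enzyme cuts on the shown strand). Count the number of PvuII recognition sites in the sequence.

No occurrence of CAGCTG is present in the sequence.
PvuII does not cut: 0 sites.

0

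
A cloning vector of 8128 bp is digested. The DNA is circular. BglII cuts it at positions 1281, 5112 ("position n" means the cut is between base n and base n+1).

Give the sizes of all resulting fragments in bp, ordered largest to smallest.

Circular molecule, 2 cuts → 2 fragments:
  5112 − 1281 = 3831 bp
  wrap: 8128 − 5112 + 1281 = 4297 bp
Sorted largest to smallest: 4297, 3831 bp.

4297, 3831 bp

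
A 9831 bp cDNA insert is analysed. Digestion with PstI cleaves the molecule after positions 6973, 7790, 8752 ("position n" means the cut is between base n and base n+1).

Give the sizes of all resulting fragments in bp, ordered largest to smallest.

Linear molecule, 3 cuts → 4 fragments:
  6973 − 0 = 6973 bp
  7790 − 6973 = 817 bp
  8752 − 7790 = 962 bp
  9831 − 8752 = 1079 bp
Sorted largest to smallest: 6973, 1079, 962, 817 bp.

6973, 1079, 962, 817 bp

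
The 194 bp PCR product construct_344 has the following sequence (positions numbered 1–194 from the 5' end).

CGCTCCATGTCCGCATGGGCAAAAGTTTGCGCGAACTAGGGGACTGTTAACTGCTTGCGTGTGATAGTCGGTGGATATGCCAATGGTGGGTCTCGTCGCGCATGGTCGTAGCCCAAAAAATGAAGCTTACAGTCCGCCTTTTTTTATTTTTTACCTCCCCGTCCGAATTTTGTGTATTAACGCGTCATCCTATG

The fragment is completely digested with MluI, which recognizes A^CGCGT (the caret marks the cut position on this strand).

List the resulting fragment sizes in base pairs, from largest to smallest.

180, 14 bp

The MluI site (ACGCGT) starts at position 180.
MluI cuts after the first base of each site, so after position 180.
Linear molecule, 1 cut → 2 fragments:
  1–180 → 180 bp
  181–194 → 14 bp
Sorted largest to smallest: 180, 14 bp.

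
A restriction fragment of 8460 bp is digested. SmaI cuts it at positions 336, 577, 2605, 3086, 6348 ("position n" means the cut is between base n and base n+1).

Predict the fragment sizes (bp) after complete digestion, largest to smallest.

Linear molecule, 5 cuts → 6 fragments:
  336 − 0 = 336 bp
  577 − 336 = 241 bp
  2605 − 577 = 2028 bp
  3086 − 2605 = 481 bp
  6348 − 3086 = 3262 bp
  8460 − 6348 = 2112 bp
Sorted largest to smallest: 3262, 2112, 2028, 481, 336, 241 bp.

3262, 2112, 2028, 481, 336, 241 bp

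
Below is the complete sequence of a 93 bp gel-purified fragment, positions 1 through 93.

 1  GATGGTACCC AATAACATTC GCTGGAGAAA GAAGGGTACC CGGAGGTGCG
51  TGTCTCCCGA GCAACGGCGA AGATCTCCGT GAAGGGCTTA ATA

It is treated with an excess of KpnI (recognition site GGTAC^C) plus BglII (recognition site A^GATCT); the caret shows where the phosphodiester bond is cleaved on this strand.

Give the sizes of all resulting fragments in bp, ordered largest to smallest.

32, 31, 22, 8 bp

KpnI sites (GGTACC) start at positions 4, 35.
KpnI cuts after base 5 of each site (before the last base), so after positions 8, 39.
The BglII site (AGATCT) starts at position 71.
BglII cuts after the first base of each site, so after position 71.
Combined cut positions: 8, 39, 71.
Linear molecule, 3 cuts → 4 fragments:
  1–8 → 8 bp
  9–39 → 31 bp
  40–71 → 32 bp
  72–93 → 22 bp
Sorted largest to smallest: 32, 31, 22, 8 bp.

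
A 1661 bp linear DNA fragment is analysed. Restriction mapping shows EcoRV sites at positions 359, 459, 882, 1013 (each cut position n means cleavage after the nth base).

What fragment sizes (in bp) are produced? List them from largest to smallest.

648, 423, 359, 131, 100 bp

Linear molecule, 4 cuts → 5 fragments:
  359 − 0 = 359 bp
  459 − 359 = 100 bp
  882 − 459 = 423 bp
  1013 − 882 = 131 bp
  1661 − 1013 = 648 bp
Sorted largest to smallest: 648, 423, 359, 131, 100 bp.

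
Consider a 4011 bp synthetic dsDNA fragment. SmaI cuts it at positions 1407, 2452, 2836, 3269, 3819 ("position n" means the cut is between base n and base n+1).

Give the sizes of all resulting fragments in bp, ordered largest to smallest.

1407, 1045, 550, 433, 384, 192 bp

Linear molecule, 5 cuts → 6 fragments:
  1407 − 0 = 1407 bp
  2452 − 1407 = 1045 bp
  2836 − 2452 = 384 bp
  3269 − 2836 = 433 bp
  3819 − 3269 = 550 bp
  4011 − 3819 = 192 bp
Sorted largest to smallest: 1407, 1045, 550, 433, 384, 192 bp.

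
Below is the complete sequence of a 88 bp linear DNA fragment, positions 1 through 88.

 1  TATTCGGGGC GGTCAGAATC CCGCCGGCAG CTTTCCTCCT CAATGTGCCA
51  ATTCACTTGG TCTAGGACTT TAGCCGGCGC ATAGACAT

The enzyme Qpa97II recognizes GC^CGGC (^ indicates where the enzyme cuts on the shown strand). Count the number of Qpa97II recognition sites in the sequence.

GCCGGC occurs starting at positions 23, 73.
Qpa97II cuts at 2 sites.

2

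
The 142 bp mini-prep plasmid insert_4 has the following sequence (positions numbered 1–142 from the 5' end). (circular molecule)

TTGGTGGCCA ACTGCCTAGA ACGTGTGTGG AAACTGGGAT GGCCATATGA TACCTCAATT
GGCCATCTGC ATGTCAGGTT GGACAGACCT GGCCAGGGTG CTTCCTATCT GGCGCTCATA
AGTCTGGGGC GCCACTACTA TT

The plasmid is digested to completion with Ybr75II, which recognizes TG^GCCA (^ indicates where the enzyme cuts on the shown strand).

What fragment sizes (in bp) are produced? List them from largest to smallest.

57, 35, 30, 20 bp

Ybr75II sites (TGGCCA) start at positions 5, 40, 60, 90.
Ybr75II cuts after base 2 of each site, so after positions 6, 41, 61, 91.
Circular molecule, 4 cuts → 4 fragments:
  7–41 → 35 bp
  42–61 → 20 bp
  62–91 → 30 bp
  92–142 then 1–6 → 51 + 6 = 57 bp
Sorted largest to smallest: 57, 35, 30, 20 bp.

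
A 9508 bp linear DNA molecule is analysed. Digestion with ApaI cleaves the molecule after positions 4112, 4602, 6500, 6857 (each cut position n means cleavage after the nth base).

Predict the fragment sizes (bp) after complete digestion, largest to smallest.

4112, 2651, 1898, 490, 357 bp

Linear molecule, 4 cuts → 5 fragments:
  4112 − 0 = 4112 bp
  4602 − 4112 = 490 bp
  6500 − 4602 = 1898 bp
  6857 − 6500 = 357 bp
  9508 − 6857 = 2651 bp
Sorted largest to smallest: 4112, 2651, 1898, 490, 357 bp.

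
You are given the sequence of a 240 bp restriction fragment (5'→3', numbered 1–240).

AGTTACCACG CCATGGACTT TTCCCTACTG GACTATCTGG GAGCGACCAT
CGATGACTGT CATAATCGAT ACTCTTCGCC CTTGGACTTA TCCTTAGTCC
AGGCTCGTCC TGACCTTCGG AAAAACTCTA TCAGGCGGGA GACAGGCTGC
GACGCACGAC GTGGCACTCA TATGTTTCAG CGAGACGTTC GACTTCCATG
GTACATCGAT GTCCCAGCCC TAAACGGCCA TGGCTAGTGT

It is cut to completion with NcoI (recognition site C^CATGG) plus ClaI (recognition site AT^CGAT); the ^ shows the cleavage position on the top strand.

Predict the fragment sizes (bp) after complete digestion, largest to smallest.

130, 39, 22, 16, 12, 11, 10 bp

NcoI sites (CCATGG) start at positions 11, 196, 228.
NcoI cuts after the first base of each site, so after positions 11, 196, 228.
ClaI sites (ATCGAT) start at positions 49, 65, 205.
ClaI cuts after base 2 of each site, so after positions 50, 66, 206.
Combined cut positions: 11, 50, 66, 196, 206, 228.
Linear molecule, 6 cuts → 7 fragments:
  1–11 → 11 bp
  12–50 → 39 bp
  51–66 → 16 bp
  67–196 → 130 bp
  197–206 → 10 bp
  207–228 → 22 bp
  229–240 → 12 bp
Sorted largest to smallest: 130, 39, 22, 16, 12, 11, 10 bp.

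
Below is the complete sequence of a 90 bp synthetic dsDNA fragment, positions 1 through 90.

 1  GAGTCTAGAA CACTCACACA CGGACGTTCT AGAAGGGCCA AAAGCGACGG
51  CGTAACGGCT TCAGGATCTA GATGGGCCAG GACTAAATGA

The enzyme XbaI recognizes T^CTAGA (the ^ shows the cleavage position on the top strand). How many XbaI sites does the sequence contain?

TCTAGA occurs starting at positions 4, 28, 67.
XbaI cuts at 3 sites.

3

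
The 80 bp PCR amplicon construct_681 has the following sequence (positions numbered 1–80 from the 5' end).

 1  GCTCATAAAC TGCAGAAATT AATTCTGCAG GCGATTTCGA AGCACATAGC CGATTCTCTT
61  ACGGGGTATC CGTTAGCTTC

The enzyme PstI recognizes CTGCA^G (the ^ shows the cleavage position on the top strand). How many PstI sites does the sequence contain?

CTGCAG occurs starting at positions 10, 25.
PstI cuts at 2 sites.

2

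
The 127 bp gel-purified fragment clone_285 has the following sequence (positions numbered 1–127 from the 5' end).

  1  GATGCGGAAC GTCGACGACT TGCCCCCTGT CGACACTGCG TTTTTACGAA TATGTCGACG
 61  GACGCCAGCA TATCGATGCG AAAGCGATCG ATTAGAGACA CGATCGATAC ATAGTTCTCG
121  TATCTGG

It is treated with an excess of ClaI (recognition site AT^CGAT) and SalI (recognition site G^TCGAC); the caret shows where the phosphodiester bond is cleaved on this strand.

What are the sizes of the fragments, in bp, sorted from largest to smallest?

ClaI sites (ATCGAT) start at positions 72, 87, 103.
ClaI cuts after base 2 of each site, so after positions 73, 88, 104.
SalI sites (GTCGAC) start at positions 11, 29, 54.
SalI cuts after the first base of each site, so after positions 11, 29, 54.
Combined cut positions: 11, 29, 54, 73, 88, 104.
Linear molecule, 6 cuts → 7 fragments:
  1–11 → 11 bp
  12–29 → 18 bp
  30–54 → 25 bp
  55–73 → 19 bp
  74–88 → 15 bp
  89–104 → 16 bp
  105–127 → 23 bp
Sorted largest to smallest: 25, 23, 19, 18, 16, 15, 11 bp.

25, 23, 19, 18, 16, 15, 11 bp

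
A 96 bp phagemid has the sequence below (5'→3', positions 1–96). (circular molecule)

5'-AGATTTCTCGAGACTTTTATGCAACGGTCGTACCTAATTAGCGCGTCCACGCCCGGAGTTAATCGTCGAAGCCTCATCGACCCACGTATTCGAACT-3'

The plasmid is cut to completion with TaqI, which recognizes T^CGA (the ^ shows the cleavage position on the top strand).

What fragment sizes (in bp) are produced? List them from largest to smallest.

TaqI sites (TCGA) start at positions 8, 66, 77, 90.
TaqI cuts after the first base of each site, so after positions 8, 66, 77, 90.
Circular molecule, 4 cuts → 4 fragments:
  9–66 → 58 bp
  67–77 → 11 bp
  78–90 → 13 bp
  91–96 then 1–8 → 6 + 8 = 14 bp
Sorted largest to smallest: 58, 14, 13, 11 bp.

58, 14, 13, 11 bp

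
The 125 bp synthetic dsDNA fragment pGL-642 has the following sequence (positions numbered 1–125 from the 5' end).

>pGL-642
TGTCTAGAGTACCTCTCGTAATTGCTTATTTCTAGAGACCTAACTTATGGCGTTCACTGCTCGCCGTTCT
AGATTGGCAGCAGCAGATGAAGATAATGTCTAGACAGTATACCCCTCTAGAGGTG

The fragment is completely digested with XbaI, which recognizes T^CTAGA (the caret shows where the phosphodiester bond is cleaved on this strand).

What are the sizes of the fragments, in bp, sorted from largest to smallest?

37, 31, 28, 17, 9, 3 bp

XbaI sites (TCTAGA) start at positions 3, 31, 68, 99, 116.
XbaI cuts after the first base of each site, so after positions 3, 31, 68, 99, 116.
Linear molecule, 5 cuts → 6 fragments:
  1–3 → 3 bp
  4–31 → 28 bp
  32–68 → 37 bp
  69–99 → 31 bp
  100–116 → 17 bp
  117–125 → 9 bp
Sorted largest to smallest: 37, 31, 28, 17, 9, 3 bp.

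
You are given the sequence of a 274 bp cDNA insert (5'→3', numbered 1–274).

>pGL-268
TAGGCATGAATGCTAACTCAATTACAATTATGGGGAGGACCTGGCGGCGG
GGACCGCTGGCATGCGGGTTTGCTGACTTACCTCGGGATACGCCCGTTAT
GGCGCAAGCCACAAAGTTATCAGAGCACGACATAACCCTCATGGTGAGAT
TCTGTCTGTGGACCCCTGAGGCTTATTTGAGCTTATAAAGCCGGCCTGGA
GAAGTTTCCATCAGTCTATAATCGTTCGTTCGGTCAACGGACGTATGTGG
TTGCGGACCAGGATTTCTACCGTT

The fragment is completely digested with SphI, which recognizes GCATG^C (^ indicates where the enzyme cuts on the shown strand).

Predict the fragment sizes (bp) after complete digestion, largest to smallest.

The SphI site (GCATGC) starts at position 60.
SphI cuts after base 5 of each site (before the last base), so after position 64.
Linear molecule, 1 cut → 2 fragments:
  1–64 → 64 bp
  65–274 → 210 bp
Sorted largest to smallest: 210, 64 bp.

210, 64 bp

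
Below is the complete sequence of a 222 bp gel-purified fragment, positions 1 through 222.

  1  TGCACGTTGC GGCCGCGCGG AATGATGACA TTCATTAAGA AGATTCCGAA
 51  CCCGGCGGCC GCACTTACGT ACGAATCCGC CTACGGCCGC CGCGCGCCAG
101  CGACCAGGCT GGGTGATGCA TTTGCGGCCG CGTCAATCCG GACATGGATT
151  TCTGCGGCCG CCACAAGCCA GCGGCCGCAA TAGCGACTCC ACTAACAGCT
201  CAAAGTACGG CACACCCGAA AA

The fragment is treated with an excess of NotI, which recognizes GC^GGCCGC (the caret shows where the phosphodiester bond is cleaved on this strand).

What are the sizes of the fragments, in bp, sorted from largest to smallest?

NotI sites (GCGGCCGC) start at positions 9, 55, 124, 154, 171.
NotI cuts after base 2 of each site, so after positions 10, 56, 125, 155, 172.
Linear molecule, 5 cuts → 6 fragments:
  1–10 → 10 bp
  11–56 → 46 bp
  57–125 → 69 bp
  126–155 → 30 bp
  156–172 → 17 bp
  173–222 → 50 bp
Sorted largest to smallest: 69, 50, 46, 30, 17, 10 bp.

69, 50, 46, 30, 17, 10 bp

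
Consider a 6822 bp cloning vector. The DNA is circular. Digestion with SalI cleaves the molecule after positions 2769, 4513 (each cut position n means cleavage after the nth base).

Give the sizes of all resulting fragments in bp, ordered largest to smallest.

5078, 1744 bp

Circular molecule, 2 cuts → 2 fragments:
  4513 − 2769 = 1744 bp
  wrap: 6822 − 4513 + 2769 = 5078 bp
Sorted largest to smallest: 5078, 1744 bp.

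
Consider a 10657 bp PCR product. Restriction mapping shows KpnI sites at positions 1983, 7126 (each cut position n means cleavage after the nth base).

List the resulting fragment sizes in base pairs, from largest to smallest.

5143, 3531, 1983 bp

Linear molecule, 2 cuts → 3 fragments:
  1983 − 0 = 1983 bp
  7126 − 1983 = 5143 bp
  10657 − 7126 = 3531 bp
Sorted largest to smallest: 5143, 3531, 1983 bp.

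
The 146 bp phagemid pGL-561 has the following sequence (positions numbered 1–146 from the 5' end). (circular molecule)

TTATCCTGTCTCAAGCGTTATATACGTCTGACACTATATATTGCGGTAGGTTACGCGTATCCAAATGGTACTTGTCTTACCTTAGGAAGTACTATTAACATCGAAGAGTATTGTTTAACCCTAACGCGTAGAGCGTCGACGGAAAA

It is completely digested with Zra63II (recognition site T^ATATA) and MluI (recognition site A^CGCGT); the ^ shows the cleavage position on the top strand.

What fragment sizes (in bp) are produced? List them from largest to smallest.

71, 41, 18, 16 bp

Zra63II sites (TATATA) start at positions 19, 35.
Zra63II cuts after the first base of each site, so after positions 19, 35.
MluI sites (ACGCGT) start at positions 53, 124.
MluI cuts after the first base of each site, so after positions 53, 124.
Combined cut positions: 19, 35, 53, 124.
Circular molecule, 4 cuts → 4 fragments:
  20–35 → 16 bp
  36–53 → 18 bp
  54–124 → 71 bp
  125–146 then 1–19 → 22 + 19 = 41 bp
Sorted largest to smallest: 71, 41, 18, 16 bp.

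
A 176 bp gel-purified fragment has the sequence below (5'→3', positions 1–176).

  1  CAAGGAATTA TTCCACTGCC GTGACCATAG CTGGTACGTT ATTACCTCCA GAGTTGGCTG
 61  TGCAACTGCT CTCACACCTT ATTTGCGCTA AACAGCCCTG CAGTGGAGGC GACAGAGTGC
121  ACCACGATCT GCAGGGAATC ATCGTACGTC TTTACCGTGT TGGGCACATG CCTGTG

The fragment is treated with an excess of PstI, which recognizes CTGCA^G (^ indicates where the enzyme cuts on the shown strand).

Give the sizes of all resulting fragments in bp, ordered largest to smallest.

102, 43, 31 bp

PstI sites (CTGCAG) start at positions 98, 129.
PstI cuts after base 5 of each site (before the last base), so after positions 102, 133.
Linear molecule, 2 cuts → 3 fragments:
  1–102 → 102 bp
  103–133 → 31 bp
  134–176 → 43 bp
Sorted largest to smallest: 102, 43, 31 bp.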